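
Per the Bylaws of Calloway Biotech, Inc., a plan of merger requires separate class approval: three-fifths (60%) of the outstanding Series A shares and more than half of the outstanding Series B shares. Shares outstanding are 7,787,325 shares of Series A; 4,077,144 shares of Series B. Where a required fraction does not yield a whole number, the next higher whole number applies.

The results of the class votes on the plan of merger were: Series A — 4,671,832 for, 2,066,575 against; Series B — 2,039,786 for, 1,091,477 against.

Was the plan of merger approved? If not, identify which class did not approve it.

Series A: 3/5 of 7787325 = 4672395; 4,672,395 required, 4,671,832 in favor — not approved.
Series B: a majority of 4077144 is 2038573; 2,038,573 required, 2,039,786 in favor — approved.

Not approved — the Series A shares did not give the required vote.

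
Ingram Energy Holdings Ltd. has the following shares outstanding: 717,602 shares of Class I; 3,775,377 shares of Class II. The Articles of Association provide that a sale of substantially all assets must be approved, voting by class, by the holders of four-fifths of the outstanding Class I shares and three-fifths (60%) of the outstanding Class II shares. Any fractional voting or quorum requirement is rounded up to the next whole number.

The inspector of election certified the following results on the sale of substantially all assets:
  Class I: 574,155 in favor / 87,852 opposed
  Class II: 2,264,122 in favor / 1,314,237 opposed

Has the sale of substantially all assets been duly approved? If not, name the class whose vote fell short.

Class I: 4/5 of 717602 = 574081.60, rounded up to 574082; 574,082 required, 574,155 in favor — approved.
Class II: 3/5 of 3775377 = 2265226.20, rounded up to 2265227; 2,265,227 required, 2,264,122 in favor — not approved.

Not approved — the Class II shares did not give the required vote.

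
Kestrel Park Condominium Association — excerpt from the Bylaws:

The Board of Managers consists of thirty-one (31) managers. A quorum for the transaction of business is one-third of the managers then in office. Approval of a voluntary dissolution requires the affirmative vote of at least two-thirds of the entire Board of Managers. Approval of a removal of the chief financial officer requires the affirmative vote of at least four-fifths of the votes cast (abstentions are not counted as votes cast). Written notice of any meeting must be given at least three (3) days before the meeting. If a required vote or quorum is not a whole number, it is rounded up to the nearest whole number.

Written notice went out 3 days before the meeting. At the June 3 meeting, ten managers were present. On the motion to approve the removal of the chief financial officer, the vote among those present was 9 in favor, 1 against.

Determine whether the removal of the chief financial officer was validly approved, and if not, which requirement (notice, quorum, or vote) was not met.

Notice: 3 days given; 3 required (3 ≥ 3). Satisfied.
Quorum: 10 present; quorum is 11. Not satisfied.
Vote: the removal of the chief financial officer requires four-fifths of the votes cast (10). 4/5 of 10 = 8, so 8 affirmative votes are needed; 9 voted in favor. Satisfied. (Moot — without a quorum no business can be validly transacted.)

Invalid — quorum requirement not satisfied.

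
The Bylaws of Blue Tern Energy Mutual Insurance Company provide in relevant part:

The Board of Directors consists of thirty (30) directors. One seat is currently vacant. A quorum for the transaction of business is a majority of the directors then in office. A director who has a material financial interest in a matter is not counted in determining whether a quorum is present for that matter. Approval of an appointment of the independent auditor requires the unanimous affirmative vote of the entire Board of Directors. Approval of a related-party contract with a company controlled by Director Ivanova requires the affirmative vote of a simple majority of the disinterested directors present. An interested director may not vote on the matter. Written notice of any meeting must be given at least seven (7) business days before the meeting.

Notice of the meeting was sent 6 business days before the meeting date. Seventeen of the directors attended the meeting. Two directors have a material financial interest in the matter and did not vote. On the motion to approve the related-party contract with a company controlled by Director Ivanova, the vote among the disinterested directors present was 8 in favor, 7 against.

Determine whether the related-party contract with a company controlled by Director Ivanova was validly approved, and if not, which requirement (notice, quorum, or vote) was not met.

Invalid — notice requirement not satisfied.

Notice: 6 business days given; 7 required (6 < 7). Not satisfied.
Quorum: 17 present, but the 2 interested directors do not count, leaving 15. Quorum is 15. Satisfied.
Vote: the related-party contract with a company controlled by Director Ivanova requires a majority of the disinterested directors present (17 − 2 = 15). A majority of 15 is 8, so 8 affirmative votes are needed; 8 voted in favor. Satisfied.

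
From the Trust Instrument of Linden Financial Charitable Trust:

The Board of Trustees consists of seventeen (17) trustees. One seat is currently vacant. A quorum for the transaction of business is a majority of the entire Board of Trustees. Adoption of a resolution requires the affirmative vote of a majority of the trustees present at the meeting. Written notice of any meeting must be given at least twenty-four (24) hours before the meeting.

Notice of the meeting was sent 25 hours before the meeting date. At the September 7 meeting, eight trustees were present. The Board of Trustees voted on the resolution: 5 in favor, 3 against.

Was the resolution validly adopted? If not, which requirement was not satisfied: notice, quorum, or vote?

Invalid — quorum requirement not satisfied.

Notice: 25 hours given; 24 required (25 ≥ 24). Satisfied.
Quorum: 8 present; quorum is 9. Not satisfied.
Vote: the resolution requires a majority of the trustees present (8). A majority of 8 is 5, so 5 affirmative votes are needed; 5 voted in favor. Satisfied. (Moot — without a quorum no business can be validly transacted.)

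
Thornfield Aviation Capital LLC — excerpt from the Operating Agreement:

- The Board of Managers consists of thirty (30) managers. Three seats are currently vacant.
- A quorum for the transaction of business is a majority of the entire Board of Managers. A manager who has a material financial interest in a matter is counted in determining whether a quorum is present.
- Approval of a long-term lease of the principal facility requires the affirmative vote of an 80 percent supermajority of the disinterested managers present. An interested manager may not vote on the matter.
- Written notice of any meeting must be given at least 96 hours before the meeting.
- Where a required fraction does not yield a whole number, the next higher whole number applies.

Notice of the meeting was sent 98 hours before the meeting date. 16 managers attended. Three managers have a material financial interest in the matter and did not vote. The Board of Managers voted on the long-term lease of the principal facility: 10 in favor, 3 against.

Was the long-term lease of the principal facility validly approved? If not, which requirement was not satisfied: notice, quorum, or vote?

Notice: 98 hours given; 96 required (98 ≥ 96). Satisfied.
Quorum: 16 present (interested managers count toward quorum); quorum is 16. Satisfied.
Vote: the long-term lease of the principal facility requires four-fifths of the disinterested managers present (16 − 3 = 13). 4/5 of 13 = 10.40, rounded up to 11, so 11 affirmative votes are needed; 10 voted in favor. Not satisfied.

Invalid — vote requirement not satisfied.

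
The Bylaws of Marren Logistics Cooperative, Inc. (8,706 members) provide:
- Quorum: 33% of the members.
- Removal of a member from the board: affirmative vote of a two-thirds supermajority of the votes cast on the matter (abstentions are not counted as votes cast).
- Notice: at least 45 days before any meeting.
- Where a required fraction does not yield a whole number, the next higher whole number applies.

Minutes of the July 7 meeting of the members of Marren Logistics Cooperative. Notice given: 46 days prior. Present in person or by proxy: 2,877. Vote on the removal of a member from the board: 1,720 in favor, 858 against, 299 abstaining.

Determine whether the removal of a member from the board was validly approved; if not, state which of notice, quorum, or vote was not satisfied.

Notice: 46 days given; 45 required. Satisfied.
Quorum: 33% of 8,706 = 2,872.98, rounded up to 2,873; 2,877 present. Satisfied.
Vote: requires two-thirds of the votes cast (2,877 − 299 abstaining = 2,578); 2/3 of 2578 = 1718.67, rounded up to 1719, so 1,719 needed; 1,720 in favor. Satisfied.

Valid — all requirements satisfied.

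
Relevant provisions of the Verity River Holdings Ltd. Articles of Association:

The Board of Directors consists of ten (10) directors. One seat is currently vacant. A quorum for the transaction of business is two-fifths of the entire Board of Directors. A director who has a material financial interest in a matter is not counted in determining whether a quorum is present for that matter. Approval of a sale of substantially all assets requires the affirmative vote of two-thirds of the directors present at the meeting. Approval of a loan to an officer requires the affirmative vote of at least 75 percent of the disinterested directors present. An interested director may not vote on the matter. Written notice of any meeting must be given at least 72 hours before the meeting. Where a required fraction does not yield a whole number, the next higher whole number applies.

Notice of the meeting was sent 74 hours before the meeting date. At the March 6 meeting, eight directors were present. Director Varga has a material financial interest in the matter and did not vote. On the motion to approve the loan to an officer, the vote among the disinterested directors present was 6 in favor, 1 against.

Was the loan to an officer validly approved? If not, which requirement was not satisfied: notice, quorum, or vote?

Notice: 74 hours given; 72 required (74 ≥ 72). Satisfied.
Quorum: 8 present, but the 1 interested director does not count, leaving 7. Quorum is 4. Satisfied.
Vote: the loan to an officer requires three-fourths of the disinterested directors present (8 − 1 = 7). 3/4 of 7 = 5.25, rounded up to 6, so 6 affirmative votes are needed; 6 voted in favor. Satisfied.

Valid — all requirements satisfied.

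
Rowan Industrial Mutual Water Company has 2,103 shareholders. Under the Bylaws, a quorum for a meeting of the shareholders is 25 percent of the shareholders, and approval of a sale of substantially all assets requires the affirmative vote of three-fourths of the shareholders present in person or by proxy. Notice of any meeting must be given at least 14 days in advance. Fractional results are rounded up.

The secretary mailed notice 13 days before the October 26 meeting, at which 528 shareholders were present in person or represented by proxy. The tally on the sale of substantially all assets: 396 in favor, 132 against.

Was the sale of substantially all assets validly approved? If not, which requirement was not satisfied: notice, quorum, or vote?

Notice: 13 days given; 14 required. Not satisfied.
Quorum: 25% of 2,103 = 525.75, rounded up to 526; 528 present. Satisfied.
Vote: requires three-fourths of those present (528); 3/4 of 528 = 396, so 396 needed; 396 in favor. Satisfied.

Invalid — notice requirement not satisfied.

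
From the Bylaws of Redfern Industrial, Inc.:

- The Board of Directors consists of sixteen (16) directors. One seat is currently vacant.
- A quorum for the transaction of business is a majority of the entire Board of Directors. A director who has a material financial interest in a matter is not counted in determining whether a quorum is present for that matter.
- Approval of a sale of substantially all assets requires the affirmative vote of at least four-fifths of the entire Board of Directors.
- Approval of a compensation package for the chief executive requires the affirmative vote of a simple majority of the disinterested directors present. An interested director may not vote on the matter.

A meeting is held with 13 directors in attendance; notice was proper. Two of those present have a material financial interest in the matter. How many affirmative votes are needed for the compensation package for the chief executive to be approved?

6

The compensation package for the chief executive requires a majority of the disinterested directors present (13 − 2 = 11).
A majority of 11 is 6.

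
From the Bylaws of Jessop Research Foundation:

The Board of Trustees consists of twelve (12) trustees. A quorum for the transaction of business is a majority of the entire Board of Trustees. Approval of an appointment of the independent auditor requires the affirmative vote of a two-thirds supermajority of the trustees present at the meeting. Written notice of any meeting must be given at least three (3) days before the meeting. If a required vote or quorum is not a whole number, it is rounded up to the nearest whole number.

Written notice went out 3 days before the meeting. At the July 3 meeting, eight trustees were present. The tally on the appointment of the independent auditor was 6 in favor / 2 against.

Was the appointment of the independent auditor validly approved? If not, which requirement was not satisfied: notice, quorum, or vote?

Valid — all requirements satisfied.

Notice: 3 days given; 3 required (3 ≥ 3). Satisfied.
Quorum: 8 present; quorum is 7. Satisfied.
Vote: the appointment of the independent auditor requires two-thirds of the trustees present (8). 2/3 of 8 = 5.33, rounded up to 6, so 6 affirmative votes are needed; 6 voted in favor. Satisfied.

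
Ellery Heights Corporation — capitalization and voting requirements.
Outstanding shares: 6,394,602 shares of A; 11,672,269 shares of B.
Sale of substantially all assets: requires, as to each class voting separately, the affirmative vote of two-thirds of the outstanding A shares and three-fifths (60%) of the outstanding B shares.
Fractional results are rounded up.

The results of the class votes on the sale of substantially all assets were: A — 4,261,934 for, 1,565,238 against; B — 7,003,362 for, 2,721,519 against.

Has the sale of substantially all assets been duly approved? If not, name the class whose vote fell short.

A: 2/3 of 6394602 = 4263068; 4,263,068 required, 4,261,934 in favor — not approved.
B: 3/5 of 11672269 = 7003361.40, rounded up to 7003362; 7,003,362 required, 7,003,362 in favor — approved.

Not approved — the A shares did not give the required vote.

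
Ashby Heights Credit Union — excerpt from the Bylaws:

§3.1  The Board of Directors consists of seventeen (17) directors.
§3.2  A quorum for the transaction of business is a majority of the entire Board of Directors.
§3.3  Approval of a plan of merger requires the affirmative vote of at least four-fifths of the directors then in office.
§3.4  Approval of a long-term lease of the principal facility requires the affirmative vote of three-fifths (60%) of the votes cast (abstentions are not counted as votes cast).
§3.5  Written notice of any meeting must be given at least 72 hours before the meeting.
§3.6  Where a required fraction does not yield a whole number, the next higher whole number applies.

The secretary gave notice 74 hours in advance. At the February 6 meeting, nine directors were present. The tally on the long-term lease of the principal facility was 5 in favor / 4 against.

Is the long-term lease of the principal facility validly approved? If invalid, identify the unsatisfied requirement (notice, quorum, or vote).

Notice: 74 hours given; 72 required (74 ≥ 72). Satisfied.
Quorum: 9 present; quorum is 9. Satisfied.
Vote: the long-term lease of the principal facility requires three-fifths of the votes cast (9). 3/5 of 9 = 5.40, rounded up to 6, so 6 affirmative votes are needed; 5 voted in favor. Not satisfied.

Invalid — vote requirement not satisfied.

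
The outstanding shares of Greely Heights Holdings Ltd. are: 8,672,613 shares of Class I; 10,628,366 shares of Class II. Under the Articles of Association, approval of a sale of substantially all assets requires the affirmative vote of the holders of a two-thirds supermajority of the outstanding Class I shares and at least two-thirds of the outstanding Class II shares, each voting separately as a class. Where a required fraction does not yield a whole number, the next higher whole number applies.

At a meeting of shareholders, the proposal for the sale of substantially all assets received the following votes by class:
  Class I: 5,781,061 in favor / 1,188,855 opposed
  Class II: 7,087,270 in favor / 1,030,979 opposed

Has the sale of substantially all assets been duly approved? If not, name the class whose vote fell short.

Class I: 2/3 of 8672613 = 5781742; 5,781,742 required, 5,781,061 in favor — not approved.
Class II: 2/3 of 10628366 = 7085577.33, rounded up to 7085578; 7,085,578 required, 7,087,270 in favor — approved.

Not approved — the Class I shares did not give the required vote.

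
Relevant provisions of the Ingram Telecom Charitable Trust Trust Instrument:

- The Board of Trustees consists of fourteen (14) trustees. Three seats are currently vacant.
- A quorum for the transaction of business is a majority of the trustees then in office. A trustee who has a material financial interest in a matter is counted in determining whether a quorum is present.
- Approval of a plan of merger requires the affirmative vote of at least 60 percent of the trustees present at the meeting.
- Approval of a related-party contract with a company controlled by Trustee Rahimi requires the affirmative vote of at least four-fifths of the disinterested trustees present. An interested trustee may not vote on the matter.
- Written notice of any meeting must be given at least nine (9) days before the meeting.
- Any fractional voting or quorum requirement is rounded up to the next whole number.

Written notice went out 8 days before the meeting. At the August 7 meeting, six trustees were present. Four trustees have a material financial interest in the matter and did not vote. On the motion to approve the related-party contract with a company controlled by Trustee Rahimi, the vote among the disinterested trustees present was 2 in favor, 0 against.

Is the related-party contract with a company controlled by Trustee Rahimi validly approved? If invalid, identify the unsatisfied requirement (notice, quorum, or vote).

Notice: 8 days given; 9 required (8 < 9). Not satisfied.
Quorum: 6 present (interested trustees count toward quorum); quorum is 6. Satisfied.
Vote: the related-party contract with a company controlled by Trustee Rahimi requires four-fifths of the disinterested trustees present (6 − 4 = 2). 4/5 of 2 = 1.60, rounded up to 2, so 2 affirmative votes are needed; 2 voted in favor. Satisfied.

Invalid — notice requirement not satisfied.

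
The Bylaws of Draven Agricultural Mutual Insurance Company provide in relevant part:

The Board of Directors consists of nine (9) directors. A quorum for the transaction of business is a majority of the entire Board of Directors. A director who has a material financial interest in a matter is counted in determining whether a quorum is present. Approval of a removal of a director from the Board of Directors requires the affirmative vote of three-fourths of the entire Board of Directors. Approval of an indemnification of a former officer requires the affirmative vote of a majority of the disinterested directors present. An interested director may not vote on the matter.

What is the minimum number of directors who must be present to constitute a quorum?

5

A majority of 9 is 5.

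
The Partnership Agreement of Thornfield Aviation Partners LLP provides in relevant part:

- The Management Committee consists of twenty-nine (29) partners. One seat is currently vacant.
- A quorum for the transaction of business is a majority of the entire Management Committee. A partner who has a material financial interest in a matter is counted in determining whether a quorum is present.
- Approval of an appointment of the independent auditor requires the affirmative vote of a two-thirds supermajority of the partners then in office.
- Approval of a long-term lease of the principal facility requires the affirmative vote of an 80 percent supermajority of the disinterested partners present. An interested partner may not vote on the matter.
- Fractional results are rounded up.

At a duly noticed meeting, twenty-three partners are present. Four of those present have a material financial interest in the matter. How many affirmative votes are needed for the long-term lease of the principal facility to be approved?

16

The long-term lease of the principal facility requires four-fifths of the disinterested partners present (23 − 4 = 19).
4/5 of 19 = 15.20, rounded up to 16.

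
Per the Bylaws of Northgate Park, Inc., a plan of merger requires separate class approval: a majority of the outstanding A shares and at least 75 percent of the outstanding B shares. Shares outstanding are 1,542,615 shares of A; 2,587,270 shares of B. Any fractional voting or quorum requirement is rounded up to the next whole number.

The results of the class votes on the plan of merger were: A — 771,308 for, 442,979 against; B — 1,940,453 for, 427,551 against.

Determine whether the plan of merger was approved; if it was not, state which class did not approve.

A: a majority of 1542615 is 771308; 771,308 required, 771,308 in favor — approved.
B: 3/4 of 2587270 = 1940452.50, rounded up to 1940453; 1,940,453 required, 1,940,453 in favor — approved.

Approved — every class gave the required vote.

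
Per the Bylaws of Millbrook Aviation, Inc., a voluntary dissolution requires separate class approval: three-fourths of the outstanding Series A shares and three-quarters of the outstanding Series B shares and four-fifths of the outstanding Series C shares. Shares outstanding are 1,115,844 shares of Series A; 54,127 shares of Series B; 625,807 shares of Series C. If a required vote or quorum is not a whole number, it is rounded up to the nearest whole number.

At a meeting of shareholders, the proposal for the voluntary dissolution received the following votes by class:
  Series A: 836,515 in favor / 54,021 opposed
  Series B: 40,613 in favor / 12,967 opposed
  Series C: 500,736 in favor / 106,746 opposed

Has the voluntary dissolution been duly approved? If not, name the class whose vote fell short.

Not approved — the Series A shares did not give the required vote.

Series A: 3/4 of 1115844 = 836883; 836,883 required, 836,515 in favor — not approved.
Series B: 3/4 of 54127 = 40595.25, rounded up to 40596; 40,596 required, 40,613 in favor — approved.
Series C: 4/5 of 625807 = 500645.60, rounded up to 500646; 500,646 required, 500,736 in favor — approved.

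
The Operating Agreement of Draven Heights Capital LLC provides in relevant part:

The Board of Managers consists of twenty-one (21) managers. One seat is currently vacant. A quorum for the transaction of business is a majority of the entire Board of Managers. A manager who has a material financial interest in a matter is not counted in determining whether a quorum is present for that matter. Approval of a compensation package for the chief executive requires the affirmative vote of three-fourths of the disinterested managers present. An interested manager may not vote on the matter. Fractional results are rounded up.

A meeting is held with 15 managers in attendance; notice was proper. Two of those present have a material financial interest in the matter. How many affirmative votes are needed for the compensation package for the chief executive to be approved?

10

The compensation package for the chief executive requires three-fourths of the disinterested managers present (15 − 2 = 13).
3/4 of 13 = 9.75, rounded up to 10.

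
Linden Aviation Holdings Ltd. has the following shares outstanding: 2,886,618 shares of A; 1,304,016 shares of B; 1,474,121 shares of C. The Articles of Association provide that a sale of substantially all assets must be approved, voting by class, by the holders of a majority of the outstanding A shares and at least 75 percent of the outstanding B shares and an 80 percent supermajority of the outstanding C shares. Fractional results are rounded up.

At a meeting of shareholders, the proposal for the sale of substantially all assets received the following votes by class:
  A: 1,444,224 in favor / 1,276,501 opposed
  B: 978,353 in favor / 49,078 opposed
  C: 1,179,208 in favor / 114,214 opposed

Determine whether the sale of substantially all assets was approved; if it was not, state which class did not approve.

A: a majority of 2886618 is 1443310; 1,443,310 required, 1,444,224 in favor — approved.
B: 3/4 of 1304016 = 978012; 978,012 required, 978,353 in favor — approved.
C: 4/5 of 1474121 = 1179296.80, rounded up to 1179297; 1,179,297 required, 1,179,208 in favor — not approved.

Not approved — the C shares did not give the required vote.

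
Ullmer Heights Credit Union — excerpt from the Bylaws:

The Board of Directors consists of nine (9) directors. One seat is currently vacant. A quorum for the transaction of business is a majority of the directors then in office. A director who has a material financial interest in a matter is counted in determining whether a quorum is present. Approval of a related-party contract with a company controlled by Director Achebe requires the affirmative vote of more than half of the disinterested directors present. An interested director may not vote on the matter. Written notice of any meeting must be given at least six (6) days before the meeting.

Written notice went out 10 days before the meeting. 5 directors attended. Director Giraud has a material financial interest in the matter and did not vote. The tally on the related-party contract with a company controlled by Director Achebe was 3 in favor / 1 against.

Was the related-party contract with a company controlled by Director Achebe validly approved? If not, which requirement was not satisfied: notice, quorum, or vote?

Valid — all requirements satisfied.

Notice: 10 days given; 6 required (10 ≥ 6). Satisfied.
Quorum: 5 present (interested directors count toward quorum); quorum is 5. Satisfied.
Vote: the related-party contract with a company controlled by Director Achebe requires a majority of the disinterested directors present (5 − 1 = 4). A majority of 4 is 3, so 3 affirmative votes are needed; 3 voted in favor. Satisfied.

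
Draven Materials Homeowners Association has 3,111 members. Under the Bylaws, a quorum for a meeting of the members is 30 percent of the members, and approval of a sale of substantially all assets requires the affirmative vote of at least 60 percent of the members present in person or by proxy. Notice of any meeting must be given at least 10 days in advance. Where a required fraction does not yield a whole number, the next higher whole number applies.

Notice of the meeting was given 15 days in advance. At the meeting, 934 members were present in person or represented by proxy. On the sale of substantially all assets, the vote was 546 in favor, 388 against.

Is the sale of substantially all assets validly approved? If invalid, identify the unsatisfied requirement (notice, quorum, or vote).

Notice: 15 days given; 10 required. Satisfied.
Quorum: 30% of 3,111 = 933.30, rounded up to 934; 934 present. Satisfied.
Vote: requires three-fifths of those present (934); 3/5 of 934 = 560.40, rounded up to 561, so 561 needed; 546 in favor. Not satisfied.

Invalid — vote requirement not satisfied.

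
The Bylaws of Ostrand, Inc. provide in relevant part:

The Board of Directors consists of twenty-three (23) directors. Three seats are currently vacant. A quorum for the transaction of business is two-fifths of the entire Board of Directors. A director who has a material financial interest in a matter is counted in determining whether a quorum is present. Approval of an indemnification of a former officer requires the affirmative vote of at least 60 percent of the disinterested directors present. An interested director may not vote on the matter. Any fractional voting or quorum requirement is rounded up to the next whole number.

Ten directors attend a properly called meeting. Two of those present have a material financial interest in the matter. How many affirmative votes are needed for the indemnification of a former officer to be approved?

The indemnification of a former officer requires three-fifths of the disinterested directors present (10 − 2 = 8).
3/5 of 8 = 4.80, rounded up to 5.

5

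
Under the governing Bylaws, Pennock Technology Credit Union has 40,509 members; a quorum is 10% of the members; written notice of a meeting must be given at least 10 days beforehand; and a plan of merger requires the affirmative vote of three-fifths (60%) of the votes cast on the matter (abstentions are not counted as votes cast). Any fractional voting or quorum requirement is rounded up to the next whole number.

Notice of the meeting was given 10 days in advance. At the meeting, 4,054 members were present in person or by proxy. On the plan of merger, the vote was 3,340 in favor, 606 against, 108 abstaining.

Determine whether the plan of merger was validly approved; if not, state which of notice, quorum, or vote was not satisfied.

Notice: 10 days given; 10 required. Satisfied.
Quorum: 10% of 40,509 = 4,050.90, rounded up to 4,051; 4,054 present. Satisfied.
Vote: requires three-fifths of the votes cast (4,054 − 108 abstaining = 3,946); 3/5 of 3946 = 2367.60, rounded up to 2368, so 2,368 needed; 3,340 in favor. Satisfied.

Valid — all requirements satisfied.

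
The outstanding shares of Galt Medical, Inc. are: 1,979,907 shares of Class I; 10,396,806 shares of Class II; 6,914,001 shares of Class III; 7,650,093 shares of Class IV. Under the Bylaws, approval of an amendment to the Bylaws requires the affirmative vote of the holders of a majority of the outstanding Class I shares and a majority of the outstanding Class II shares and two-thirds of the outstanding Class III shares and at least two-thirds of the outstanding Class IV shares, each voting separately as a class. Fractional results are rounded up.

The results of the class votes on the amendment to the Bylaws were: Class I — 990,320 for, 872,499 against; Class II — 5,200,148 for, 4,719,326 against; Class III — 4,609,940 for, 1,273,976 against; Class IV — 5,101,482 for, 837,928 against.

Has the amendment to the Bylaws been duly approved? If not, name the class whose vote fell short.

Class I: a majority of 1979907 is 989954; 989,954 required, 990,320 in favor — approved.
Class II: a majority of 10396806 is 5198404; 5,198,404 required, 5,200,148 in favor — approved.
Class III: 2/3 of 6914001 = 4609334; 4,609,334 required, 4,609,940 in favor — approved.
Class IV: 2/3 of 7650093 = 5100062; 5,100,062 required, 5,101,482 in favor — approved.

Approved — every class gave the required vote.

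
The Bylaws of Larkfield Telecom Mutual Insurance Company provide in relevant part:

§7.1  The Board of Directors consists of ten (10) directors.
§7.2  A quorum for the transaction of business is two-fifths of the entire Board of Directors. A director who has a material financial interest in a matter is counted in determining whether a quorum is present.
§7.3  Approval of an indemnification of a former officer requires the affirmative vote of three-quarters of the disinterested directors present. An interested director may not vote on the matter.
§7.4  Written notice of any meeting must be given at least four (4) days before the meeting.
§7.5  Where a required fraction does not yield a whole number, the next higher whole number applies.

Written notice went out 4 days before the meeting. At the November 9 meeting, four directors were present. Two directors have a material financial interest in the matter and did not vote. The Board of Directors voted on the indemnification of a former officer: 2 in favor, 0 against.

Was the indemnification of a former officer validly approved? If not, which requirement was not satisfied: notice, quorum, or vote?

Valid — all requirements satisfied.

Notice: 4 days given; 4 required (4 ≥ 4). Satisfied.
Quorum: 4 present (interested directors count toward quorum); quorum is 4. Satisfied.
Vote: the indemnification of a former officer requires three-fourths of the disinterested directors present (4 − 2 = 2). 3/4 of 2 = 1.50, rounded up to 2, so 2 affirmative votes are needed; 2 voted in favor. Satisfied.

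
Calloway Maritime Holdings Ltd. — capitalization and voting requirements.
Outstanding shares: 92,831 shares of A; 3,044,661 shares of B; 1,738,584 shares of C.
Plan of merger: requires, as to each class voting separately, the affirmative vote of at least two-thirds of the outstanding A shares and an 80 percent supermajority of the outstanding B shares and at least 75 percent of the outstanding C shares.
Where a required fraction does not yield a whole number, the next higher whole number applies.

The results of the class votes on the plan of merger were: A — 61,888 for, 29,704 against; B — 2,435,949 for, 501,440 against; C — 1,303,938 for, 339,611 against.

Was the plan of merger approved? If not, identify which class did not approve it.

A: 2/3 of 92831 = 61887.33, rounded up to 61888; 61,888 required, 61,888 in favor — approved.
B: 4/5 of 3044661 = 2435728.80, rounded up to 2435729; 2,435,729 required, 2,435,949 in favor — approved.
C: 3/4 of 1738584 = 1303938; 1,303,938 required, 1,303,938 in favor — approved.

Approved — every class gave the required vote.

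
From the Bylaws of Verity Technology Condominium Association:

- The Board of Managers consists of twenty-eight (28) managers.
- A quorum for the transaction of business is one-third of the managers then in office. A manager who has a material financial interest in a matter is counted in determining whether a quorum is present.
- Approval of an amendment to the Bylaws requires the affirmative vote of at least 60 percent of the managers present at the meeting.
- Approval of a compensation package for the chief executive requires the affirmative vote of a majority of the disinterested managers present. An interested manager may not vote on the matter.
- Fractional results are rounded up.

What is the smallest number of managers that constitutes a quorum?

1/3 of 28 = 9.33, rounded up to 10.

10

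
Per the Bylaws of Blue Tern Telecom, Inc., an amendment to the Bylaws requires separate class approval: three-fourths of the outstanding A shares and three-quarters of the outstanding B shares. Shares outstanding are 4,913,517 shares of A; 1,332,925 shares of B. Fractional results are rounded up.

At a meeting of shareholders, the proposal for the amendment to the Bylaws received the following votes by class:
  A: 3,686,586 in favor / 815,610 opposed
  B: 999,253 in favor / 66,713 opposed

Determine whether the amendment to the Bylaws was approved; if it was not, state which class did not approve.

A: 3/4 of 4913517 = 3685137.75, rounded up to 3685138; 3,685,138 required, 3,686,586 in favor — approved.
B: 3/4 of 1332925 = 999693.75, rounded up to 999694; 999,694 required, 999,253 in favor — not approved.

Not approved — the B shares did not give the required vote.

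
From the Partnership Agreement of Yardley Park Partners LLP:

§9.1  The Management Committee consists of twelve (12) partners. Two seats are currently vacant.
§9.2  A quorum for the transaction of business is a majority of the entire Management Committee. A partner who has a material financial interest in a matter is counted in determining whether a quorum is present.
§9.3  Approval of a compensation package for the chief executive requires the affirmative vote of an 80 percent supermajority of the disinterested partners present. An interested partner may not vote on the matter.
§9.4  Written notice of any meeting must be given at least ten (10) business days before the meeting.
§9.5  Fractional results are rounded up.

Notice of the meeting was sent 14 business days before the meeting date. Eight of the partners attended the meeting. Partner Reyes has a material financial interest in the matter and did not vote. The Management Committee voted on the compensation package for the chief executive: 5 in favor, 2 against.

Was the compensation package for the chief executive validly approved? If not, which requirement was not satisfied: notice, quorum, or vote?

Invalid — vote requirement not satisfied.

Notice: 14 business days given; 10 required (14 ≥ 10). Satisfied.
Quorum: 8 present (interested partners count toward quorum); quorum is 7. Satisfied.
Vote: the compensation package for the chief executive requires four-fifths of the disinterested partners present (8 − 1 = 7). 4/5 of 7 = 5.60, rounded up to 6, so 6 affirmative votes are needed; 5 voted in favor. Not satisfied.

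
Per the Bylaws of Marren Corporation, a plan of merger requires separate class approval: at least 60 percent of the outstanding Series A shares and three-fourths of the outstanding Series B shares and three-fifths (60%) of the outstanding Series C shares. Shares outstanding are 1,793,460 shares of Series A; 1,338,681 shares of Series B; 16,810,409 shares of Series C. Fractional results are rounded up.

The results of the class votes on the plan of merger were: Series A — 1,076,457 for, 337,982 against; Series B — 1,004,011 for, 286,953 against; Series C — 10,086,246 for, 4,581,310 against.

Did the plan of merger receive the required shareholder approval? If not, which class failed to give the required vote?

Series A: 3/5 of 1793460 = 1076076; 1,076,076 required, 1,076,457 in favor — approved.
Series B: 3/4 of 1338681 = 1004010.75, rounded up to 1004011; 1,004,011 required, 1,004,011 in favor — approved.
Series C: 3/5 of 16810409 = 10086245.40, rounded up to 10086246; 10,086,246 required, 10,086,246 in favor — approved.

Approved — every class gave the required vote.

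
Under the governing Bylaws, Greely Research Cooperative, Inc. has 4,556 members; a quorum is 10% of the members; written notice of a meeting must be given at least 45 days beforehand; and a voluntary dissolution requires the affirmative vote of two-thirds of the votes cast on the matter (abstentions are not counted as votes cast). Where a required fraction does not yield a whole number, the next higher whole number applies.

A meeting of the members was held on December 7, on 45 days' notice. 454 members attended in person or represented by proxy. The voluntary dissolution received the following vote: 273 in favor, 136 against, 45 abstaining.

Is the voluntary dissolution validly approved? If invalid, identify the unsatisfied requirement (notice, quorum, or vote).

Notice: 45 days given; 45 required. Satisfied.
Quorum: 10% of 4,556 = 455.60, rounded up to 456; 454 present. Not satisfied.
Vote: requires two-thirds of the votes cast (454 − 45 abstaining = 409); 2/3 of 409 = 272.67, rounded up to 273, so 273 needed; 273 in favor. Satisfied.

Invalid — quorum requirement not satisfied.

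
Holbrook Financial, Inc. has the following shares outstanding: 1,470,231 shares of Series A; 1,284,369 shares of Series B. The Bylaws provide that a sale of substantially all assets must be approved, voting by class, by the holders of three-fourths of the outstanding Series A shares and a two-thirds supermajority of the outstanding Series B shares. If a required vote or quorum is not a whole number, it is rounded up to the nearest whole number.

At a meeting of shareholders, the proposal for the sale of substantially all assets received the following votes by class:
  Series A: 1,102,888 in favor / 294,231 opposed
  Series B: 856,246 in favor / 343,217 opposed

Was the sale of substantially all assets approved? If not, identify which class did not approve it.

Approved — every class gave the required vote.

Series A: 3/4 of 1470231 = 1102673.25, rounded up to 1102674; 1,102,674 required, 1,102,888 in favor — approved.
Series B: 2/3 of 1284369 = 856246; 856,246 required, 856,246 in favor — approved.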